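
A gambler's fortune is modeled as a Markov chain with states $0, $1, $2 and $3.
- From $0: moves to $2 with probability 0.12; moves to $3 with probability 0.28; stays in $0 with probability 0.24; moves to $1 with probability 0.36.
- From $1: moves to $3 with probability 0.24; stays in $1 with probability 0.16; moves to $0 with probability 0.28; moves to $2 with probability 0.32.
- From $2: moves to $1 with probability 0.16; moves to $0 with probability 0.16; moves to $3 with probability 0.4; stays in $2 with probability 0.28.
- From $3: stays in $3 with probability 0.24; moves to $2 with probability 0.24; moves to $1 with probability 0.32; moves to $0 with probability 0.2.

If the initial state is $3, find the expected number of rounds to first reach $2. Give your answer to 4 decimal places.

4.2577

Let t(s) be the expected number of rounds to first reach $2 from state s, with t($2) = 0. Conditioning on the first round:
t($0) = 1 + 0.24·t($0) + 0.36·t($1) + 0.28·t($3)
t($1) = 1 + 0.28·t($0) + 0.16·t($1) + 0.24·t($3)
t($3) = 1 + 0.2·t($0) + 0.32·t($1) + 0.24·t($3)
Solving: t($0) = 4.7791, t($1) = 4.0000, t($3) = 4.2577.
Expected rounds from $3 to $2: 4.2577.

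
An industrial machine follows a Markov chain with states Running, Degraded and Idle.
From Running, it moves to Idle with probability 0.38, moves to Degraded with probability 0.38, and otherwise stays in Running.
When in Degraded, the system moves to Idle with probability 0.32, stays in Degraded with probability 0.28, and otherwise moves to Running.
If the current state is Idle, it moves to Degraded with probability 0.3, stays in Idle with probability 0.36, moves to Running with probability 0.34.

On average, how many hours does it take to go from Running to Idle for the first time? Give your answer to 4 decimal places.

Let t(s) be the expected number of hours to first reach Idle from state s, with t(Idle) = 0. Conditioning on the first hour:
t(Running) = 1 + 0.24·t(Running) + 0.38·t(Degraded)
t(Degraded) = 1 + 0.4·t(Running) + 0.28·t(Degraded)
Solving: t(Running) = 2.7834, t(Degraded) = 2.9352.
Expected hours from Running to Idle: 2.7834.

2.7834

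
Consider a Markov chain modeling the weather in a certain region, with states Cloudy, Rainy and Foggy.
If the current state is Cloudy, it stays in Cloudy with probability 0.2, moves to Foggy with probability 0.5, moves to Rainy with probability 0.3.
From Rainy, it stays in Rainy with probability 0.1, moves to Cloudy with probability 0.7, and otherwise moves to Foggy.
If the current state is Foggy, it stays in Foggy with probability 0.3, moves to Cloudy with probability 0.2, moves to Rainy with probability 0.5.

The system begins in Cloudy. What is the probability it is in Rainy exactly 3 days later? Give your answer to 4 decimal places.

0.2940

Propagate the distribution vector 3 days from Cloudy.
After 0 days: (1.0000, 0.0000, 0.0000)
After 1 day: (0.2000, 0.3000, 0.5000)
After 2 days: (0.3500, 0.3400, 0.3100)
After 3 days: (0.3700, 0.2940, 0.3360)
P(in Rainy after 3 days) = 0.2940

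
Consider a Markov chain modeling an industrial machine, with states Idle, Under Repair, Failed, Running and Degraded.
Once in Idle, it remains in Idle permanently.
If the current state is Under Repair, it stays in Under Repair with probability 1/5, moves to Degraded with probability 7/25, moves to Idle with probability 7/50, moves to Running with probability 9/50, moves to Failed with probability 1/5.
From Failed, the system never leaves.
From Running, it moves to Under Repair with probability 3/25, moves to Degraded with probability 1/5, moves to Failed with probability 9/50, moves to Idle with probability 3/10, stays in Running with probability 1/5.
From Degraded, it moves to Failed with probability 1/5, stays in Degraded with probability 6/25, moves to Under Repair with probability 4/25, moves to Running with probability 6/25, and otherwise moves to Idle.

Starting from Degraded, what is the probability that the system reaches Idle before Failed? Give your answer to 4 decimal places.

Let h(s) be the probability of absorption at Idle starting from transient state s. Then h(Idle) = 1 and h(Failed) = 0. By first-step analysis:
h(Under Repair) = 0.14·1 + 0.2·h(Under Repair) + 0.2·0 + 0.18·h(Running) + 0.28·h(Degraded)
h(Running) = 0.3·1 + 0.12·h(Under Repair) + 0.18·0 + 0.2·h(Running) + 0.2·h(Degraded)
h(Degraded) = 0.16·1 + 0.16·h(Under Repair) + 0.2·0 + 0.24·h(Running) + 0.24·h(Degraded)
Solving: h(Under Repair) = 0.4744, h(Running) = 0.5687, h(Degraded) = 0.4900.
Starting from Degraded, the probability is 0.4900.

0.4900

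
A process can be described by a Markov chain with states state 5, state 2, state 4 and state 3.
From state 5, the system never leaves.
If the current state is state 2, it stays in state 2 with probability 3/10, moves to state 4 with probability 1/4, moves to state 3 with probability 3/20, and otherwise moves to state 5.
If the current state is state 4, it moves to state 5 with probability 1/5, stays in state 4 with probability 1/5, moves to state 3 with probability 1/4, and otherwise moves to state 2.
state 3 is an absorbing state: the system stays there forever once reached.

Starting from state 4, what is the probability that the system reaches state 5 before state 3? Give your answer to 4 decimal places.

Let h(s) be the probability of absorption at state 5 starting from transient state s. Then h(state 5) = 1 and h(state 3) = 0. By first-step analysis:
h(state 2) = 0.3·1 + 0.3·h(state 2) + 0.25·h(state 4) + 0.15·0
h(state 4) = 0.2·1 + 0.35·h(state 2) + 0.2·h(state 4) + 0.25·0
Solving: h(state 2) = 0.6138, h(state 4) = 0.5185.
Starting from state 4, the probability is 0.5185.

0.5185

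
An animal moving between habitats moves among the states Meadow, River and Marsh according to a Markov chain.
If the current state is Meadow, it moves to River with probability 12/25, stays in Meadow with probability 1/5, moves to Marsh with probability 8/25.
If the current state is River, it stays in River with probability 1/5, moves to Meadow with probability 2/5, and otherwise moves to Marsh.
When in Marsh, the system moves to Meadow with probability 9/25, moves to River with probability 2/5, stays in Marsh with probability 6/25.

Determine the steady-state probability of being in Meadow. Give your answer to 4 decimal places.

Let the stationary distribution be π with π = πP and π_1 + π_2 + π_3 = 1.
π_1 = 0.2·π_1 + 0.4·π_2 + 0.36·π_3
π_2 = 0.48·π_1 + 0.2·π_2 + 0.4·π_3
Solving with the normalization constraint gives π = (0.3226, 0.3548, 0.3226).
So the stationary probability of Meadow is 0.3226.

0.3226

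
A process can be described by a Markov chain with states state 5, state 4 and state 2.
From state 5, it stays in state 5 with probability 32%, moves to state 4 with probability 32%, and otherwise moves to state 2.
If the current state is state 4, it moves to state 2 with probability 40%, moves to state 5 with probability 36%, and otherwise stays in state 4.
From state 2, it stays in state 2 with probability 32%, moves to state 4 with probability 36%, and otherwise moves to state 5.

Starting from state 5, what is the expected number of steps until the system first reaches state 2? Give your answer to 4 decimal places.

Let t(s) be the expected number of steps to first reach state 2 from state s, with t(state 2) = 0. Conditioning on the first step:
t(state 5) = 1 + 0.32·t(state 5) + 0.32·t(state 4)
t(state 4) = 1 + 0.36·t(state 5) + 0.24·t(state 4)
Solving: t(state 5) = 2.6892, t(state 4) = 2.5896.
Expected steps from state 5 to state 2: 2.6892.

2.6892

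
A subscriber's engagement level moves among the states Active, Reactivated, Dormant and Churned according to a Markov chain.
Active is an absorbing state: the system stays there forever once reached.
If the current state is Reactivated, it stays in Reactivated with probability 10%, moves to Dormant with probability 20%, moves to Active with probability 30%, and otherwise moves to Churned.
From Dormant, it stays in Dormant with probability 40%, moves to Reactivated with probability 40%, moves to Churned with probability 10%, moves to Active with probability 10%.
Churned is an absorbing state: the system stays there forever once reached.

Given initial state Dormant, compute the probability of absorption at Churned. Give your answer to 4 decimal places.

0.5435

Let h(s) be the probability of absorption at Churned starting from transient state s. Then h(Churned) = 1 and h(Active) = 0. By first-step analysis:
h(Reactivated) = 0.3·0 + 0.1·h(Reactivated) + 0.2·h(Dormant) + 0.4·1
h(Dormant) = 0.1·0 + 0.4·h(Reactivated) + 0.4·h(Dormant) + 0.1·1
Solving: h(Reactivated) = 0.5652, h(Dormant) = 0.5435.
Starting from Dormant, the probability is 0.5435.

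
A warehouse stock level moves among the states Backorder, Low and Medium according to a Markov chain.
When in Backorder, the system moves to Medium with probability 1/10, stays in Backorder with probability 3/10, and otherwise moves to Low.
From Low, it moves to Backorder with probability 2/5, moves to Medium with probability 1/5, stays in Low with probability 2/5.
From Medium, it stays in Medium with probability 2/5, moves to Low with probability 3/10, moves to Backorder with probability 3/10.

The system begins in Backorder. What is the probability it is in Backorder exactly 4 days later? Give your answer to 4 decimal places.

Propagate the distribution vector 4 days from Backorder.
After 0 days: (1.0000, 0.0000, 0.0000)
After 1 day: (0.3000, 0.6000, 0.1000)
After 2 days: (0.3600, 0.4500, 0.1900)
After 3 days: (0.3450, 0.4530, 0.2020)
After 4 days: (0.3453, 0.4488, 0.2059)
P(in Backorder after 4 days) = 0.3453

0.3453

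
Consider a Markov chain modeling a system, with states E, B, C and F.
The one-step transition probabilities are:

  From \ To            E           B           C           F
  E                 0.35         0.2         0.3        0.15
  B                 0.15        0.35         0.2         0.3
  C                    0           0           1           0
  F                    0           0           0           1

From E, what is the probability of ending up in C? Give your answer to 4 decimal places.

Let h(s) be the probability of absorption at C starting from transient state s. Then h(C) = 1 and h(F) = 0. By first-step analysis:
h(E) = 0.35·h(E) + 0.2·h(B) + 0.3·1 + 0.15·0
h(B) = 0.15·h(E) + 0.35·h(B) + 0.2·1 + 0.3·0
Solving: h(E) = 0.5987, h(B) = 0.4459.
Starting from E, the probability is 0.5987.

0.5987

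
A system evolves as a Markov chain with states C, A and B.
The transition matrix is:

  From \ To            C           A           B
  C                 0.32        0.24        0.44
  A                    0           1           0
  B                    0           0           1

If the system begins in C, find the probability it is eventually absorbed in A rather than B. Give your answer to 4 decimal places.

Let h(s) be the probability of absorption at A starting from transient state s. Then h(A) = 1 and h(B) = 0. By first-step analysis:
h(C) = 0.32·h(C) + 0.24·1 + 0.44·0
Solving: h(C) = 0.3529.
Starting from C, the probability is 0.3529.

0.3529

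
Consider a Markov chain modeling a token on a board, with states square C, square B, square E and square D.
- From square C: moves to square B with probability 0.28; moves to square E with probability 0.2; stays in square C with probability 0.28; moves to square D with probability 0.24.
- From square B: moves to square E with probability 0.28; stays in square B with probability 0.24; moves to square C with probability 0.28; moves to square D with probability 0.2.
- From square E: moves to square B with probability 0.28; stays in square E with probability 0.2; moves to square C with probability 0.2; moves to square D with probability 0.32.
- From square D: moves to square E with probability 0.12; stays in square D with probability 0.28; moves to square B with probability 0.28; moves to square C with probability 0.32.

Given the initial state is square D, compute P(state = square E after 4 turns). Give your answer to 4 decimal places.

Propagate the distribution vector 4 turns from square D.
After 0 turns: (0.0000, 0.0000, 0.0000, 1.0000)
After 1 turn: (0.3200, 0.2800, 0.1200, 0.2800)
After 2 turns: (0.2816, 0.2688, 0.2000, 0.2496)
After 3 turns: (0.2740, 0.2692, 0.2015, 0.2552)
After 4 turns: (0.2741, 0.2692, 0.2011, 0.2556)
P(in square E after 4 turns) = 0.2011

0.2011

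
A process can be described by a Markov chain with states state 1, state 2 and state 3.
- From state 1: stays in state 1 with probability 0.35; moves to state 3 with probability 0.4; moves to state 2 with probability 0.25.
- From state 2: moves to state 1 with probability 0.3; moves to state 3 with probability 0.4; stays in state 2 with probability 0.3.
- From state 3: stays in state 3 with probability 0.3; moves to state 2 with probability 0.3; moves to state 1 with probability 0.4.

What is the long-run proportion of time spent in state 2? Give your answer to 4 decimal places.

Let the stationary distribution be π with π = πP and π_1 + π_2 + π_3 = 1.
π_1 = 0.35·π_1 + 0.3·π_2 + 0.4·π_3
π_2 = 0.25·π_1 + 0.3·π_2 + 0.3·π_3
Solving with the normalization constraint gives π = (0.3541, 0.2823, 0.3636).
So the stationary probability of state 2 is 0.2823.

0.2823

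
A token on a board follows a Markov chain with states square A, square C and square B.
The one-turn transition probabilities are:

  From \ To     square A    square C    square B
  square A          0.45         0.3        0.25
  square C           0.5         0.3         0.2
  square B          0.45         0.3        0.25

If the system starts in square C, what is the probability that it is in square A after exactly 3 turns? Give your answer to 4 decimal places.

0.4650

Propagate the distribution vector 3 turns from square C.
After 0 turns: (0.0000, 1.0000, 0.0000)
After 1 turn: (0.5000, 0.3000, 0.2000)
After 2 turns: (0.4650, 0.3000, 0.2350)
After 3 turns: (0.4650, 0.3000, 0.2350)
P(in square A after 3 turns) = 0.4650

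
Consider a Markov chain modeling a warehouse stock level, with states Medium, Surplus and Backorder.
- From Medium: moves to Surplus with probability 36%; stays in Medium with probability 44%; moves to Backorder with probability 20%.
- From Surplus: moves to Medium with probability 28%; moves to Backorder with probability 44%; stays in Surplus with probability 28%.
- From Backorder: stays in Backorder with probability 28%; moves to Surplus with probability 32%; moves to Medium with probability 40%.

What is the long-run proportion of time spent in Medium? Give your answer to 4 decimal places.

Let the stationary distribution be π with π = πP and π_1 + π_2 + π_3 = 1.
π_1 = 0.44·π_1 + 0.28·π_2 + 0.4·π_3
π_2 = 0.36·π_1 + 0.28·π_2 + 0.32·π_3
Solving with the normalization constraint gives π = (0.3764, 0.3222, 0.3014).
So the stationary probability of Medium is 0.3764.

0.3764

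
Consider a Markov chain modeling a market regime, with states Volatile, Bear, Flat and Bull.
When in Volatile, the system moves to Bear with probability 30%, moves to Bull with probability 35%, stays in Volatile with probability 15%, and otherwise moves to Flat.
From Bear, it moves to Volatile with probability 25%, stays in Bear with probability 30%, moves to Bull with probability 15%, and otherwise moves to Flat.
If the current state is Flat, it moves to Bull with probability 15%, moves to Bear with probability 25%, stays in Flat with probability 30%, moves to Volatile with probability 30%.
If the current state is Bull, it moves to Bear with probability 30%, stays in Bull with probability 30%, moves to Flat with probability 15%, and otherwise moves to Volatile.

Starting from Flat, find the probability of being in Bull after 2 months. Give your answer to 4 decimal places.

Propagate the distribution vector 2 months from Flat.
After 0 months: (0.0000, 0.0000, 1.0000, 0.0000)
After 1 month: (0.3000, 0.2500, 0.3000, 0.1500)
After 2 months: (0.2350, 0.2850, 0.2475, 0.2325)
P(in Bull after 2 months) = 0.2325

0.2325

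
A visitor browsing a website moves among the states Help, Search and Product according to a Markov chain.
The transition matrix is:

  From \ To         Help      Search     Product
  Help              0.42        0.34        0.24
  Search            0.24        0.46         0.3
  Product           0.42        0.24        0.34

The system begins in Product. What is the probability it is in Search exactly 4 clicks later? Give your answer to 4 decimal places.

Propagate the distribution vector 4 clicks from Product.
After 0 clicks: (0.0000, 0.0000, 1.0000)
After 1 click: (0.4200, 0.2400, 0.3400)
After 2 clicks: (0.3768, 0.3348, 0.2884)
After 3 clicks: (0.3597, 0.3513, 0.2889)
After 4 clicks: (0.3568, 0.3533, 0.2900)
P(in Search after 4 clicks) = 0.3533

0.3533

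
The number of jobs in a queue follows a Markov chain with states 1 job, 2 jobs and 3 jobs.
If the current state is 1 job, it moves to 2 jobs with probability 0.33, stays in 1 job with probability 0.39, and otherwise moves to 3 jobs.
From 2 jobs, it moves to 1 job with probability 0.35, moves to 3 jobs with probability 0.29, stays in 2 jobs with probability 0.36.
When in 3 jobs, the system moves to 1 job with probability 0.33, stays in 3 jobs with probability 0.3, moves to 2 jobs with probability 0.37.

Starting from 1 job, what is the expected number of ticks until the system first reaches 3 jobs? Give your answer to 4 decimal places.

3.5286

Let t(s) be the expected number of ticks to first reach 3 jobs from state s, with t(3 jobs) = 0. Conditioning on the first tick:
t(1 job) = 1 + 0.39·t(1 job) + 0.33·t(2 jobs)
t(2 jobs) = 1 + 0.35·t(1 job) + 0.36·t(2 jobs)
Solving: t(1 job) = 3.5286, t(2 jobs) = 3.4922.
Expected ticks from 1 job to 3 jobs: 3.5286.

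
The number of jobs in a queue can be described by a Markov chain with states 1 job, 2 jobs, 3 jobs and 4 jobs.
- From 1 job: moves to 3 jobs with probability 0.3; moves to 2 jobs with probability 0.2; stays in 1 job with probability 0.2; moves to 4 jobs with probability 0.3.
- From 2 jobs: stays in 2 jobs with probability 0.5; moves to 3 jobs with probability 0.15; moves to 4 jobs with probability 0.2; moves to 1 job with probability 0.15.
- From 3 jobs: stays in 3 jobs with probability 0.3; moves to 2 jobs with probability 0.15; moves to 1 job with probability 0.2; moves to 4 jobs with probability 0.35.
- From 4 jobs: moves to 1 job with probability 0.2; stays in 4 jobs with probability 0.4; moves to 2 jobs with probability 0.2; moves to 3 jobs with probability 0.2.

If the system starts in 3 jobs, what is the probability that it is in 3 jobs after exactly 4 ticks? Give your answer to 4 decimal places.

Propagate the distribution vector 4 ticks from 3 jobs.
After 0 ticks: (0.0000, 0.0000, 1.0000, 0.0000)
After 1 tick: (0.2000, 0.1500, 0.3000, 0.3500)
After 2 ticks: (0.1925, 0.2300, 0.2425, 0.3350)
After 3 ticks: (0.1885, 0.2569, 0.2320, 0.3226)
After 4 ticks: (0.1872, 0.2655, 0.2292, 0.3182)
P(in 3 jobs after 4 ticks) = 0.2292

0.2292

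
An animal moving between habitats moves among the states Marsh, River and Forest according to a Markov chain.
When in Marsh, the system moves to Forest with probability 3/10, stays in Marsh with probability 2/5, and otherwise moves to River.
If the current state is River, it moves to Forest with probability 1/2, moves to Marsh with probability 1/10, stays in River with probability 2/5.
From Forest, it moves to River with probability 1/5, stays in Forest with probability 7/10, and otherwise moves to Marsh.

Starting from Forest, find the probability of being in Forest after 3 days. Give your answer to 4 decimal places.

0.5980

Propagate the distribution vector 3 days from Forest.
After 0 days: (0.0000, 0.0000, 1.0000)
After 1 day: (0.1000, 0.2000, 0.7000)
After 2 days: (0.1300, 0.2500, 0.6200)
After 3 days: (0.1390, 0.2630, 0.5980)
P(in Forest after 3 days) = 0.5980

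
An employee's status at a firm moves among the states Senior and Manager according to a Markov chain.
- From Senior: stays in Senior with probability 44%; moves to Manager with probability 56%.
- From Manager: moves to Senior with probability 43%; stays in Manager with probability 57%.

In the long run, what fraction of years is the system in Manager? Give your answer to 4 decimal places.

Let the stationary distribution be π with π = πP and π_1 + π_2 = 1.
π_1 = 0.44·π_1 + 0.43·π_2
Solving with the normalization constraint gives π = (0.4343, 0.5657).
So the stationary probability of Manager is 0.5657.

0.5657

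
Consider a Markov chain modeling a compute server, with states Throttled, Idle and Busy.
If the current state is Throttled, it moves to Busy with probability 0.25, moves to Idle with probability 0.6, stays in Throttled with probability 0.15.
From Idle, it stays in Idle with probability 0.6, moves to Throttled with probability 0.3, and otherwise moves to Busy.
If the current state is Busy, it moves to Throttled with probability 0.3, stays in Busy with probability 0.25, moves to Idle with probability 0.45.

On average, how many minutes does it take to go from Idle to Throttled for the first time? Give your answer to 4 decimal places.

Let t(s) be the expected number of minutes to first reach Throttled from state s, with t(Throttled) = 0. Conditioning on the first minute:
t(Idle) = 1 + 0.6·t(Idle) + 0.1·t(Busy)
t(Busy) = 1 + 0.45·t(Idle) + 0.25·t(Busy)
Solving: t(Idle) = 3.3333, t(Busy) = 3.3333.
Expected minutes from Idle to Throttled: 3.3333.

3.3333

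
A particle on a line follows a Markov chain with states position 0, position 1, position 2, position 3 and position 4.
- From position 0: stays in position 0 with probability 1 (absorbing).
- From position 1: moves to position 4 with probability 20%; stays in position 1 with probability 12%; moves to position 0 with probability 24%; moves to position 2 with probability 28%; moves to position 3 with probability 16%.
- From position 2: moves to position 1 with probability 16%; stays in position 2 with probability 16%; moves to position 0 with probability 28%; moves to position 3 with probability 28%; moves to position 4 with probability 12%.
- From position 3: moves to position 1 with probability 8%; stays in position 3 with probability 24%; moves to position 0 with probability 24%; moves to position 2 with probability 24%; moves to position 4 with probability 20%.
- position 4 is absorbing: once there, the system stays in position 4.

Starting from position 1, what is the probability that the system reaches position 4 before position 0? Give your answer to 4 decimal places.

Let h(s) be the probability of absorption at position 4 starting from transient state s. Then h(position 4) = 1 and h(position 0) = 0. By first-step analysis:
h(position 1) = 0.24·0 + 0.12·h(position 1) + 0.28·h(position 2) + 0.16·h(position 3) + 0.2·1
h(position 2) = 0.28·0 + 0.16·h(position 1) + 0.16·h(position 2) + 0.28·h(position 3) + 0.12·1
h(position 3) = 0.24·0 + 0.08·h(position 1) + 0.24·h(position 2) + 0.24·h(position 3) + 0.2·1
Solving: h(position 1) = 0.4197, h(position 2) = 0.3635, h(position 3) = 0.4221.
Starting from position 1, the probability is 0.4197.

0.4197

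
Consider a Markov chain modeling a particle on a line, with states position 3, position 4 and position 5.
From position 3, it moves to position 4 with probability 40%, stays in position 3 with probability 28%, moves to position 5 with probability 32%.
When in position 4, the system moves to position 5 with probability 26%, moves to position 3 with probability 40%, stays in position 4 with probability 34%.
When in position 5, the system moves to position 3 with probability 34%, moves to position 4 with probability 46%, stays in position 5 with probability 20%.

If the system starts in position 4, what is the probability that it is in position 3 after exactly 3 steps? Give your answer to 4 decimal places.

0.3435

Propagate the distribution vector 3 steps from position 4.
After 0 steps: (0.0000, 1.0000, 0.0000)
After 1 step: (0.4000, 0.3400, 0.2600)
After 2 steps: (0.3364, 0.3952, 0.2684)
After 3 steps: (0.3435, 0.3924, 0.2641)
P(in position 3 after 3 steps) = 0.3435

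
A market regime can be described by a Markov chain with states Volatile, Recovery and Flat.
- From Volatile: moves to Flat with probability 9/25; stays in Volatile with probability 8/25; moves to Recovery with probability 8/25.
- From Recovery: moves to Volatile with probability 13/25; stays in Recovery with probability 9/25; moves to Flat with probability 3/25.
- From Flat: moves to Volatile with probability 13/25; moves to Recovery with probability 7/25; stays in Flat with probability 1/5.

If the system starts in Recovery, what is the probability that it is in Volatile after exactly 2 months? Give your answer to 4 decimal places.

0.4160

Sum over the intermediate state after 1 month:
P = P(Recovery→Volatile)·P(Volatile→Volatile) + P(Recovery→Recovery)·P(Recovery→Volatile) + P(Recovery→Flat)·P(Flat→Volatile)
  = 0.52×0.32 + 0.36×0.52 + 0.12×0.52
  = 0.1664 + 0.1872 + 0.0624 = 0.4160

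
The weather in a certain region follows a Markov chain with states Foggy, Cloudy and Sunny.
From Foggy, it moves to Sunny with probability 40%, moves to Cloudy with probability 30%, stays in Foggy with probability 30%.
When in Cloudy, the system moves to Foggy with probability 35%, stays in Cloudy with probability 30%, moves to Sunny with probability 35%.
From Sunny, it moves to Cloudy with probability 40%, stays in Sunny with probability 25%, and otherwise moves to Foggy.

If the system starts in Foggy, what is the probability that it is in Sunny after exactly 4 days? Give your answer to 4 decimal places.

0.3332

Propagate the distribution vector 4 days from Foggy.
After 0 days: (1.0000, 0.0000, 0.0000)
After 1 day: (0.3000, 0.3000, 0.4000)
After 2 days: (0.3350, 0.3400, 0.3250)
After 3 days: (0.3333, 0.3325, 0.3343)
After 4 days: (0.3333, 0.3334, 0.3332)
P(in Sunny after 4 days) = 0.3332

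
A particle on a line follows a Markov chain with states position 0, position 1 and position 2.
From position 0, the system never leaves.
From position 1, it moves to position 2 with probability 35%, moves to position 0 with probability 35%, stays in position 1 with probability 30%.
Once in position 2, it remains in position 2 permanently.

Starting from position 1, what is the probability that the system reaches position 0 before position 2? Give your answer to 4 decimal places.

Let h(s) be the probability of absorption at position 0 starting from transient state s. Then h(position 0) = 1 and h(position 2) = 0. By first-step analysis:
h(position 1) = 0.35·1 + 0.3·h(position 1) + 0.35·0
Solving: h(position 1) = 0.5000.
Starting from position 1, the probability is 0.5000.

0.5000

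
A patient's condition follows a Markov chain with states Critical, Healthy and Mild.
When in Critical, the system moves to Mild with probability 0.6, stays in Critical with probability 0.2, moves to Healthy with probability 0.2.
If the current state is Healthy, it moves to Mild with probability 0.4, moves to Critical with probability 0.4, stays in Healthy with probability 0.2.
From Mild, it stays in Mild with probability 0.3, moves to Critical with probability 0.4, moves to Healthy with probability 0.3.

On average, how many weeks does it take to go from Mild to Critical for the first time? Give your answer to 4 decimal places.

2.5000

Let t(s) be the expected number of weeks to first reach Critical from state s, with t(Critical) = 0. Conditioning on the first week:
t(Healthy) = 1 + 0.2·t(Healthy) + 0.4·t(Mild)
t(Mild) = 1 + 0.3·t(Healthy) + 0.3·t(Mild)
Solving: t(Healthy) = 2.5000, t(Mild) = 2.5000.
Expected weeks from Mild to Critical: 2.5000.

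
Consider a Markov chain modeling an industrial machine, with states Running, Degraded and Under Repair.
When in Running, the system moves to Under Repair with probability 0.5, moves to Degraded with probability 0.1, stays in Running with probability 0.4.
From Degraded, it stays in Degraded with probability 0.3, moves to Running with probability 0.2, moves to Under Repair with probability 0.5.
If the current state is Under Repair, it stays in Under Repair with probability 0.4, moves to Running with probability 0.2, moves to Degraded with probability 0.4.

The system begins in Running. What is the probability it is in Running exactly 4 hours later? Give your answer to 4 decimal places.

0.2512

Propagate the distribution vector 4 hours from Running.
After 0 hours: (1.0000, 0.0000, 0.0000)
After 1 hour: (0.4000, 0.1000, 0.5000)
After 2 hours: (0.2800, 0.2700, 0.4500)
After 3 hours: (0.2560, 0.2890, 0.4550)
After 4 hours: (0.2512, 0.2943, 0.4545)
P(in Running after 4 hours) = 0.2512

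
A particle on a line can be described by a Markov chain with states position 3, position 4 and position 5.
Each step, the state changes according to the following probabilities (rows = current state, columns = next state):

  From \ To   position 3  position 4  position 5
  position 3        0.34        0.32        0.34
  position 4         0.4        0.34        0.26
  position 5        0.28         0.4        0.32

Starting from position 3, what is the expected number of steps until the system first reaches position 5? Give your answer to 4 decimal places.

3.1860

Let t(s) be the expected number of steps to first reach position 5 from state s, with t(position 5) = 0. Conditioning on the first step:
t(position 3) = 1 + 0.34·t(position 3) + 0.32·t(position 4)
t(position 4) = 1 + 0.4·t(position 3) + 0.34·t(position 4)
Solving: t(position 3) = 3.1860, t(position 4) = 3.4460.
Expected steps from position 3 to position 5: 3.1860.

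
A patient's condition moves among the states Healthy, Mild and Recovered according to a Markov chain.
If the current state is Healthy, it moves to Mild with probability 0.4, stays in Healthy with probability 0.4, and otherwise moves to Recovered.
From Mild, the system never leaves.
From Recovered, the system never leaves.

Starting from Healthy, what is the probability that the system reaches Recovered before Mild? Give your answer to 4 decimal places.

0.3333

Let h(s) be the probability of absorption at Recovered starting from transient state s. Then h(Recovered) = 1 and h(Mild) = 0. By first-step analysis:
h(Healthy) = 0.4·h(Healthy) + 0.4·0 + 0.2·1
Solving: h(Healthy) = 0.3333.
Starting from Healthy, the probability is 0.3333.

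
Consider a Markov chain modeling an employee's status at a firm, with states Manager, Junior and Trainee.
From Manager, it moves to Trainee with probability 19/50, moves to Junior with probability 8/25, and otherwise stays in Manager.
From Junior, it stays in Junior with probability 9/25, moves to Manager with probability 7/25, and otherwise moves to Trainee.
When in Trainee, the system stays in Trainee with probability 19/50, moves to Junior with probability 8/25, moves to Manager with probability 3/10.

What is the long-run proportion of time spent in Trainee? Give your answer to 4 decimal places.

0.3733

Let the stationary distribution be π with π = πP and π_1 + π_2 + π_3 = 1.
π_1 = 0.3·π_1 + 0.28·π_2 + 0.3·π_3
π_2 = 0.32·π_1 + 0.36·π_2 + 0.32·π_3
Solving with the normalization constraint gives π = (0.2933, 0.3333, 0.3733).
So the stationary probability of Trainee is 0.3733.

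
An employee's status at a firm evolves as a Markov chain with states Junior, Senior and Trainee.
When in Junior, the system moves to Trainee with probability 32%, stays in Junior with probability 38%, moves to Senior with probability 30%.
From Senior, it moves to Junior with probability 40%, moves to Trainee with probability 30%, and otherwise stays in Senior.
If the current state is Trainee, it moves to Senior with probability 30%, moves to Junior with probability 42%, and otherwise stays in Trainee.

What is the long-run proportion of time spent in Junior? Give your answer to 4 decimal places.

Let the stationary distribution be π with π = πP and π_1 + π_2 + π_3 = 1.
π_1 = 0.38·π_1 + 0.4·π_2 + 0.42·π_3
π_2 = 0.3·π_1 + 0.3·π_2 + 0.3·π_3
Solving with the normalization constraint gives π = (0.3981, 0.3000, 0.3019).
So the stationary probability of Junior is 0.3981.

0.3981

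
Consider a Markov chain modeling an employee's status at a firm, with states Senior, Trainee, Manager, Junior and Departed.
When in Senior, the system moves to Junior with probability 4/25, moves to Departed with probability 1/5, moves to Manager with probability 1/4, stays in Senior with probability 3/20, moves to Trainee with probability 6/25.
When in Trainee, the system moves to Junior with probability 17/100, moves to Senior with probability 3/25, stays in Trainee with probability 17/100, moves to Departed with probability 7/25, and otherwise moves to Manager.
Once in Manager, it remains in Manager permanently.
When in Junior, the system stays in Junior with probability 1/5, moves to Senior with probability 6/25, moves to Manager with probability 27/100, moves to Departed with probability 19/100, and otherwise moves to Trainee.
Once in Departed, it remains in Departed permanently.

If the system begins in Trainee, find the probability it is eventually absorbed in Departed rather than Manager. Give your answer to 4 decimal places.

Let h(s) be the probability of absorption at Departed starting from transient state s. Then h(Departed) = 1 and h(Manager) = 0. By first-step analysis:
h(Senior) = 0.15·h(Senior) + 0.24·h(Trainee) + 0.25·0 + 0.16·h(Junior) + 0.2·1
h(Trainee) = 0.12·h(Senior) + 0.17·h(Trainee) + 0.26·0 + 0.17·h(Junior) + 0.28·1
h(Junior) = 0.24·h(Senior) + 0.1·h(Trainee) + 0.27·0 + 0.2·h(Junior) + 0.19·1
Solving: h(Senior) = 0.4565, h(Trainee) = 0.4927, h(Junior) = 0.4360.
Starting from Trainee, the probability is 0.4927.

0.4927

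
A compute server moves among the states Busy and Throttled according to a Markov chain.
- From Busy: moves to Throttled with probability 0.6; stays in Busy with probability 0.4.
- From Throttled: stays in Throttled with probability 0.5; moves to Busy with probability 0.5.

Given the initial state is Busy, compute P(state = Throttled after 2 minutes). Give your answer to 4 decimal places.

0.5400

Sum over the intermediate state after 1 minute:
P = P(Busy→Busy)·P(Busy→Throttled) + P(Busy→Throttled)·P(Throttled→Throttled)
  = 0.4×0.6 + 0.6×0.5
  = 0.2400 + 0.3000 = 0.5400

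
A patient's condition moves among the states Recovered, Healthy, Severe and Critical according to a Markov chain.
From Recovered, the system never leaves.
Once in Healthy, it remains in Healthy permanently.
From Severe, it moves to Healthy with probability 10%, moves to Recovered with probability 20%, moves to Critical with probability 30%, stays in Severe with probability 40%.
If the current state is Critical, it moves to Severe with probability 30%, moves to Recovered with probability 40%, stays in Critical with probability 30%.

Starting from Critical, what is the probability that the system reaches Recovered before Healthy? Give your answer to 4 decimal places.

Let h(s) be the probability of absorption at Recovered starting from transient state s. Then h(Recovered) = 1 and h(Healthy) = 0. By first-step analysis:
h(Severe) = 0.2·1 + 0.1·0 + 0.4·h(Severe) + 0.3·h(Critical)
h(Critical) = 0.4·1 + 0.3·h(Severe) + 0.3·h(Critical)
Solving: h(Severe) = 0.7879, h(Critical) = 0.9091.
Starting from Critical, the probability is 0.9091.

0.9091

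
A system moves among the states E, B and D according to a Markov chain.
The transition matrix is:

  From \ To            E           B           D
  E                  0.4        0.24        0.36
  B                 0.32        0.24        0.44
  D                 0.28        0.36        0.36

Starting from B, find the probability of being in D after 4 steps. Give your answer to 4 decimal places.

Propagate the distribution vector 4 steps from B.
After 0 steps: (0.0000, 1.0000, 0.0000)
After 1 step: (0.3200, 0.2400, 0.4400)
After 2 steps: (0.3280, 0.2928, 0.3792)
After 3 steps: (0.3311, 0.2855, 0.3834)
After 4 steps: (0.3311, 0.2860, 0.3828)
P(in D after 4 steps) = 0.3828

0.3828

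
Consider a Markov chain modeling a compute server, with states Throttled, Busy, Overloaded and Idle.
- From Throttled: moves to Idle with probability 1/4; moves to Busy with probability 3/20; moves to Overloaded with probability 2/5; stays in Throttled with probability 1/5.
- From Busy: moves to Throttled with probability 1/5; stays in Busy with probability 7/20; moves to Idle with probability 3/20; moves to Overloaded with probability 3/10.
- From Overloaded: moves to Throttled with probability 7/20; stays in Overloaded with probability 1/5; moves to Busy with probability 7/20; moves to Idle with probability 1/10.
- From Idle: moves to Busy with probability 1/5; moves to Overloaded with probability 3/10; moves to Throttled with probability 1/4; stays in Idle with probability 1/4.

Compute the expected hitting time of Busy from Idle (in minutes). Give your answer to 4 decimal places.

Let t(s) be the expected number of minutes to first reach Busy from state s, with t(Busy) = 0. Conditioning on the first minute:
t(Throttled) = 1 + 0.2·t(Throttled) + 0.4·t(Overloaded) + 0.25·t(Idle)
t(Overloaded) = 1 + 0.35·t(Throttled) + 0.2·t(Overloaded) + 0.1·t(Idle)
t(Idle) = 1 + 0.25·t(Throttled) + 0.3·t(Overloaded) + 0.25·t(Idle)
Solving: t(Throttled) = 4.4759, t(Overloaded) = 3.7488, t(Idle) = 4.3248.
Expected minutes from Idle to Busy: 4.3248.

4.3248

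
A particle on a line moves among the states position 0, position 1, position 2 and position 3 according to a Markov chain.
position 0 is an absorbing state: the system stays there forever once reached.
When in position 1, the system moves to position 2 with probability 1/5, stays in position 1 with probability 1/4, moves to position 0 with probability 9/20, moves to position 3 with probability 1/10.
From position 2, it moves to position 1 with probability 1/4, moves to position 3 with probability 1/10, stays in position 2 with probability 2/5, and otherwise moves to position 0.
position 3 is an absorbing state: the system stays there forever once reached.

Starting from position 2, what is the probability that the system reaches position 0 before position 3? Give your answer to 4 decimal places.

0.7500

Let h(s) be the probability of absorption at position 0 starting from transient state s. Then h(position 0) = 1 and h(position 3) = 0. By first-step analysis:
h(position 1) = 0.45·1 + 0.25·h(position 1) + 0.2·h(position 2) + 0.1·0
h(position 2) = 0.25·1 + 0.25·h(position 1) + 0.4·h(position 2) + 0.1·0
Solving: h(position 1) = 0.8000, h(position 2) = 0.7500.
Starting from position 2, the probability is 0.7500.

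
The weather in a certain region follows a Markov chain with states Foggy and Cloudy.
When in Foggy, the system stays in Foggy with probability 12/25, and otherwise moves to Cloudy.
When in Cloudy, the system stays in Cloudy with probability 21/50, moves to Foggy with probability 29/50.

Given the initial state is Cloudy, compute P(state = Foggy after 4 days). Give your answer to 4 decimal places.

Propagate the distribution vector 4 days from Cloudy.
After 0 days: (0.0000, 1.0000)
After 1 day: (0.5800, 0.4200)
After 2 days: (0.5220, 0.4780)
After 3 days: (0.5278, 0.4722)
After 4 days: (0.5272, 0.4728)
P(in Foggy after 4 days) = 0.5272

0.5272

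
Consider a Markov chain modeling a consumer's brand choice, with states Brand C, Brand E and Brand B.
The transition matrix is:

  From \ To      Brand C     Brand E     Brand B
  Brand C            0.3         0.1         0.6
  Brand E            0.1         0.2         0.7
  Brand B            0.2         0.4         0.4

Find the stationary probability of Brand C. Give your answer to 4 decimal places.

Let the stationary distribution be π with π = πP and π_1 + π_2 + π_3 = 1.
π_1 = 0.3·π_1 + 0.1·π_2 + 0.2·π_3
π_2 = 0.1·π_1 + 0.2·π_2 + 0.4·π_3
Solving with the normalization constraint gives π = (0.1905, 0.2857, 0.5238).
So the stationary probability of Brand C is 0.1905.

0.1905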